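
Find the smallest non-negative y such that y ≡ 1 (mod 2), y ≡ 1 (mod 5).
1

Using the Chinese Remainder Theorem:
M = product of moduli = 10
For equation 1: M_1 = 5, 5 ≡ 1 (mod 2), inverse of 5 mod 2 is 1 (check: 1 × 1 = 1 ≡ 1 (mod 2))
For equation 2: M_2 = 2, 2 ≡ 2 (mod 5), inverse of 2 mod 5 is 3 (check: 2 × 3 = 6 ≡ 1 (mod 5))
Combine: y ≡ Σ r_i×M_i×(M_i⁻¹ mod m_i) = 1×5×1 + 1×2×3 = 5 + 6 = 11
11 mod 10 = 1
y ≡ 1 (mod 10)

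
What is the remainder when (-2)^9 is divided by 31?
(-2) ≡ 29 (mod 31). 9 = 8 + 1 (binary 1001). Repeated squaring mod 31: 29^1 ≡ 29; 29^2 ≡ 29² = 841 ≡ 4; 29^4 ≡ 4² = 16 ≡ 16; 29^8 ≡ 16² = 256 ≡ 8. Multiply: (-2)^9 ≡ 29^8 × 29^1 ≡ 8 × 29 (mod 31): 8 × 29 = 232 ≡ 15. So (-2)^9 ≡ 15 (mod 31).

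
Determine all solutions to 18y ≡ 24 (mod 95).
33

Since gcd(18, 95) = 1 divides 24, a solution exists.
Multiply both sides by the inverse of 18 mod 95:
  18^(-1) mod 95 = 37
  x ≡ 37 × 24 ≡ 888 ≡ 33 (mod 95)
Verification: 18 × 33 = 594 = 6 × 95 + 24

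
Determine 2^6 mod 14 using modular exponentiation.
6 = 4 + 2 (binary 110). Repeated squaring mod 14: 2^1 ≡ 2; 2^2 ≡ 2² = 4 ≡ 4; 2^4 ≡ 4² = 16 ≡ 2. Multiply: 2^6 = 2^4 × 2^2 ≡ 2 × 4 (mod 14): 2 × 4 = 8 ≡ 8. So 2^6 ≡ 8 (mod 14).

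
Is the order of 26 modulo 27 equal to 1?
No, the actual order is 2, not 1.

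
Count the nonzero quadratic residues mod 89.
For prime 89, there are (p-1)/2 = (89-1)/2 = 44 quadratic residues (excluding 0).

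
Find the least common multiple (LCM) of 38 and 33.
1254

First find GCD(38, 33) using the Euclidean algorithm:
38 = 1 × 33 + 5
33 = 6 × 5 + 3
5 = 1 × 3 + 2
3 = 1 × 2 + 1
2 = 2 × 1 + 0
GCD(38, 33) = 1

LCM formula: LCM(a, b) = (a × b) / GCD(a, b)
LCM(38, 33) = (38 × 33) / 1
LCM(38, 33) = 1254 / 1
LCM(38, 33) = 1254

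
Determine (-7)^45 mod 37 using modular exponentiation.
Using Fermat: (-7)^{36} ≡ 1 (mod 37). 45 ≡ 9 (mod 36). So (-7)^{45} ≡ (-7)^{9} ≡ 36 (mod 37)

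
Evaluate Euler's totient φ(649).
580

Prime factorization: 649 = 11 × 59
Using the formula φ(n) = n × Π(1 - 1/p) for each prime factor p:
φ(649) = 649 × (1 - 1/11) × (1 - 1/59)
φ(649) = 580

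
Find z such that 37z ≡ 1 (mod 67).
37^(-1) ≡ 29 (mod 67). Verification: 37 × 29 = 1073 ≡ 1 (mod 67)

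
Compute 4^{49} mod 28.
4

Using successive squaring:
Binary expansion of 49: 110001
Powers of 4 mod 28 (each is the square of the previous):
  4^1 ≡ 4 (mod 28)
  4^2 ≡ 4² = 16 ≡ 16 (mod 28)
  4^4 ≡ 16² = 256 ≡ 4 (mod 28)
  4^8 ≡ 4² = 16 ≡ 16 (mod 28)
  4^16 ≡ 16² = 256 ≡ 4 (mod 28)
  4^32 ≡ 4² = 16 ≡ 16 (mod 28)
49 = 32 + 16 + 1, so 4^49 = 4^32 × 4^16 × 4^1 ≡ 16 × 4 × 4 (mod 28)
Multiplying step by step:
  16 × 4 = 64 ≡ 8 (mod 28)
  8 × 4 = 32 ≡ 4 (mod 28)
Result: 4^49 ≡ 4 (mod 28)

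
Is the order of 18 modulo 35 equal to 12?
Yes, ord_35(18) = 12.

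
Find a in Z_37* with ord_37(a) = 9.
7 has order 9 mod 37 since 7^{9} ≡ 1 (mod 37) and no smaller power works.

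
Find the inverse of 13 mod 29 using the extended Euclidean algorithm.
Extended GCD: 13(9) + 29(-4) = 1. So 13^(-1) ≡ 9 ≡ 9 (mod 29). Verify: 13 × 9 = 117 ≡ 1 (mod 29)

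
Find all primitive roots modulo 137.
Primitive roots mod 137: {3, 5, 6, 12, 13, 20, 21, 23, 24, 26, 27, 29, 31, 33, 35, 40, 42, 43, 45, 46, 47, 48, 51, 52, 53, 54, 55, 57, 58, 62, 66, 67, 70, 71, 75, 79, 80, 82, 83, 84, 85, 86, 89, 90, 91, 92, 94, 95, 97, 102, 104, 106, 108, 110, 111, 113, 114, 116, 117, 124, 125, 131, 132, 134}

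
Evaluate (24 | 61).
(24/61) = 24^{30} mod 61 = -1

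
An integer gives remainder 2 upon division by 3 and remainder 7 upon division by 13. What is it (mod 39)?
M = 3 × 13 = 39. M₁ = 13, y₁ ≡ 1 (mod 3). M₂ = 3, y₂ ≡ 9 (mod 13). k = 2×13×1 + 7×3×9 ≡ 20 (mod 39). The smallest positive such number is 20.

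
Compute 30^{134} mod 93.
63

Using successive squaring:
Binary expansion of 134: 10000110
Powers of 30 mod 93 (each is the square of the previous):
  30^1 ≡ 30 (mod 93)
  30^2 ≡ 30² = 900 ≡ 63 (mod 93)
  30^4 ≡ 63² = 3969 ≡ 63 (mod 93)
  30^8 ≡ 63² = 3969 ≡ 63 (mod 93)
  30^16 ≡ 63² = 3969 ≡ 63 (mod 93)
  30^32 ≡ 63² = 3969 ≡ 63 (mod 93)
  30^64 ≡ 63² = 3969 ≡ 63 (mod 93)
  30^128 ≡ 63² = 3969 ≡ 63 (mod 93)
134 = 128 + 4 + 2, so 30^134 = 30^128 × 30^4 × 30^2 ≡ 63 × 63 × 63 (mod 93)
Multiplying step by step:
  63 × 63 = 3969 ≡ 63 (mod 93)
  63 × 63 = 3969 ≡ 63 (mod 93)
Result: 30^134 ≡ 63 (mod 93)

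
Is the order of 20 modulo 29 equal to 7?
Yes, ord_29(20) = 7.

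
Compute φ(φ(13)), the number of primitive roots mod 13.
Number of primitive roots mod 13 = φ(12) = 4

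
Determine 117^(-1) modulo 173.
117^(-1) ≡ 139 (mod 173). Verification: 117 × 139 = 16263 ≡ 1 (mod 173)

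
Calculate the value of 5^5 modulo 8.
5 = 4 + 1 (binary 101). Repeated squaring mod 8: 5^1 ≡ 5; 5^2 ≡ 5² = 25 ≡ 1; 5^4 ≡ 1² = 1 ≡ 1. Multiply: 5^5 = 5^4 × 5^1 ≡ 1 × 5 (mod 8): 1 × 5 = 5 ≡ 5. So 5^5 ≡ 5 (mod 8).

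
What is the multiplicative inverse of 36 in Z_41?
36^(-1) ≡ 8 (mod 41). Verification: 36 × 8 = 288 ≡ 1 (mod 41)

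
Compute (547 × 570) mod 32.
14

(547 × 570) = 311790
311790 mod 32 = 14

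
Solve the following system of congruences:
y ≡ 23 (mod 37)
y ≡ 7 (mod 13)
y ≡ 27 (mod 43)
13787

Using the Chinese Remainder Theorem:
M = product of moduli = 20683
For equation 1: M_1 = 559, 559 ≡ 4 (mod 37), inverse of 559 mod 37 is 28 (check: 4 × 28 = 112 ≡ 1 (mod 37))
For equation 2: M_2 = 1591, 1591 ≡ 5 (mod 13), inverse of 1591 mod 13 is 8 (check: 5 × 8 = 40 ≡ 1 (mod 13))
For equation 3: M_3 = 481, 481 ≡ 8 (mod 43), inverse of 481 mod 43 is 27 (check: 8 × 27 = 216 ≡ 1 (mod 43))
Combine: y ≡ Σ r_i×M_i×(M_i⁻¹ mod m_i) = 23×559×28 + 7×1591×8 + 27×481×27 = 359996 + 89096 + 350649 = 799741
799741 mod 20683 = 13787
y ≡ 13787 (mod 20683)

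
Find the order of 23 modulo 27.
Powers of 23 mod 27: 23^1≡23, 23^2≡16, 23^3≡17, 23^4≡13, 23^5≡2, 23^6≡19, 23^7≡5, 23^8≡7, 23^9≡26, 23^10≡4, 23^11≡11, 23^12≡10, 23^13≡14, 23^14≡25, 23^15≡8, 23^16≡22, 23^17≡20, 23^18≡1. Order = 18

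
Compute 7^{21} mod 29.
1

Using successive squaring:
Binary expansion of 21: 10101
Powers of 7 mod 29 (each is the square of the previous):
  7^1 ≡ 7 (mod 29)
  7^2 ≡ 7² = 49 ≡ 20 (mod 29)
  7^4 ≡ 20² = 400 ≡ 23 (mod 29)
  7^8 ≡ 23² = 529 ≡ 7 (mod 29)
  7^16 ≡ 7² = 49 ≡ 20 (mod 29)
21 = 16 + 4 + 1, so 7^21 = 7^16 × 7^4 × 7^1 ≡ 20 × 23 × 7 (mod 29)
Multiplying step by step:
  20 × 23 = 460 ≡ 25 (mod 29)
  25 × 7 = 175 ≡ 1 (mod 29)
Result: 7^21 ≡ 1 (mod 29)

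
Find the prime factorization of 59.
59

Divide by primes starting from smallest:
59 ÷ 59 = 1

59 = 59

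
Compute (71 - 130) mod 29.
28

(71 - 130) = -59
-59 mod 29 = 28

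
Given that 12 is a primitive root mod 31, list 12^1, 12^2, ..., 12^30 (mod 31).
g^1, g^2, ..., g^{30} mod 31: {12, 20, 23, 28, 26, 2, 24, 9, 15, 25, 21, 4, 17, 18, 30, 19, 11, 8, 3, 5, 29, 7, 22, 16, 6, 10, 27, 14, 13, 1}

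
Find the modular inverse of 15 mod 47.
15^(-1) ≡ 22 (mod 47). Verification: 15 × 22 = 330 ≡ 1 (mod 47)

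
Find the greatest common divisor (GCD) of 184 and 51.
1

Using the Euclidean algorithm:
184 = 3 × 51 + 31
51 = 1 × 31 + 20
31 = 1 × 20 + 11
20 = 1 × 11 + 9
11 = 1 × 9 + 2
9 = 4 × 2 + 1
2 = 2 × 1 + 0

GCD(184, 51) = 1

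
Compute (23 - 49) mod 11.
7

(23 - 49) = -26
-26 mod 11 = 7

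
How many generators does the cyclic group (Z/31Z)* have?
8

The number of primitive roots modulo p is φ(p-1) = φ(30)
φ(30) = 8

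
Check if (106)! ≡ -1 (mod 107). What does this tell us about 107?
(106)! mod 107 = 106. Since this equals -1 (mod 107), Wilson confirms 107 is prime.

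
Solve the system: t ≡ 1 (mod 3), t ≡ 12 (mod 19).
M = 3 × 19 = 57. M₁ = 19, y₁ ≡ 1 (mod 3). M₂ = 3, y₂ ≡ 13 (mod 19). t = 1×19×1 + 12×3×13 ≡ 31 (mod 57)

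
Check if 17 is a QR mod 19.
By Euler's criterion: 17^{9} ≡ 1 (mod 19). Since this equals 1, 17 is a QR.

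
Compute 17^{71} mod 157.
124

Using successive squaring:
Binary expansion of 71: 1000111
Powers of 17 mod 157 (each is the square of the previous):
  17^1 ≡ 17 (mod 157)
  17^2 ≡ 17² = 289 ≡ 132 (mod 157)
  17^4 ≡ 132² = 17424 ≡ 154 (mod 157)
  17^8 ≡ 154² = 23716 ≡ 9 (mod 157)
  17^16 ≡ 9² = 81 ≡ 81 (mod 157)
  17^32 ≡ 81² = 6561 ≡ 124 (mod 157)
  17^64 ≡ 124² = 15376 ≡ 147 (mod 157)
71 = 64 + 4 + 2 + 1, so 17^71 = 17^64 × 17^4 × 17^2 × 17^1 ≡ 147 × 154 × 132 × 17 (mod 157)
Multiplying step by step:
  147 × 154 = 22638 ≡ 30 (mod 157)
  30 × 132 = 3960 ≡ 35 (mod 157)
  35 × 17 = 595 ≡ 124 (mod 157)
Result: 17^71 ≡ 124 (mod 157)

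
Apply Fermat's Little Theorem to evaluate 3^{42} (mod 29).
28

By Fermat's Little Theorem, a^(p-1) ≡ 1 (mod p) for prime p and gcd(a, p) = 1
Here p = 29, so 3^28 ≡ 1 (mod 29)
We can reduce the exponent: 42 mod 28 = 14
So 3^42 ≡ 3^14 (mod 29)
Computing: 3^14 mod 29 = 28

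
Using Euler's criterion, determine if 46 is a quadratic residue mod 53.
By Euler's criterion: 46^{26} ≡ 1 (mod 53). Since this equals 1, 46 is a QR.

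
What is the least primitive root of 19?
2

A primitive root g modulo p has order p-1 = 18
Prime divisors of 18: [2, 3]
g is a primitive root iff g^(18/q) ≢ 1 (mod 19) for each prime divisor q
Testing small values:
  g = 2: 2^9 ≡ 18, 2^6 ≡ 7 (mod 19) → none is 1, primitive root!
The smallest primitive root is 2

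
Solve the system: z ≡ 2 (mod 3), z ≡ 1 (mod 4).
M = 3 × 4 = 12. M₁ = 4, y₁ ≡ 1 (mod 3). M₂ = 3, y₂ ≡ 3 (mod 4). z = 2×4×1 + 1×3×3 ≡ 5 (mod 12)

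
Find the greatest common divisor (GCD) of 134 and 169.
1

Using the Euclidean algorithm:
134 = 0 × 169 + 134
169 = 1 × 134 + 35
134 = 3 × 35 + 29
35 = 1 × 29 + 6
29 = 4 × 6 + 5
6 = 1 × 5 + 1
5 = 5 × 1 + 0

GCD(134, 169) = 1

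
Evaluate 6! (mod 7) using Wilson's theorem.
By Wilson's theorem, (6)! ≡ -1 ≡ 6 (mod 7)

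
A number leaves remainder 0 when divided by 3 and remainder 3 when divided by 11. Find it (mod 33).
M = 3 × 11 = 33. M₁ = 11, y₁ ≡ 2 (mod 3). M₂ = 3, y₂ ≡ 4 (mod 11). t = 0×11×2 + 3×3×4 ≡ 3 (mod 33)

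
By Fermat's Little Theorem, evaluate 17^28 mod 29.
By Fermat's Little Theorem, 17^{28} ≡ 1 (mod 29) since 29 is prime and gcd(17, 29) = 1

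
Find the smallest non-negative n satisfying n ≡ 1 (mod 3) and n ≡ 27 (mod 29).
M = 3 × 29 = 87. M₁ = 29, y₁ ≡ 2 (mod 3). M₂ = 3, y₂ ≡ 10 (mod 29). n = 1×29×2 + 27×3×10 ≡ 85 (mod 87)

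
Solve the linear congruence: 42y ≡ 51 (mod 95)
8

Since gcd(42, 95) = 1 divides 51, a solution exists.
Multiply both sides by the inverse of 42 mod 95:
  42^(-1) mod 95 = 43
  x ≡ 43 × 51 ≡ 2193 ≡ 8 (mod 95)
Verification: 42 × 8 = 336 = 3 × 95 + 51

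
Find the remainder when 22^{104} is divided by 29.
By Fermat: 22^{28} ≡ 1 (mod 29). 104 = 3×28 + 20. So 22^{104} ≡ 22^{20} ≡ 25 (mod 29)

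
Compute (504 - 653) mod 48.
43

(504 - 653) = -149
-149 mod 48 = 43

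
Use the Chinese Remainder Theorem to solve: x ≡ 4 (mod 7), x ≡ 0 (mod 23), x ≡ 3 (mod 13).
1173

Using the Chinese Remainder Theorem:
M = product of moduli = 2093
For equation 1: M_1 = 299, 299 ≡ 5 (mod 7), inverse of 299 mod 7 is 3 (check: 5 × 3 = 15 ≡ 1 (mod 7))
For equation 2: M_2 = 91, 91 ≡ 22 (mod 23), inverse of 91 mod 23 is 22 (check: 22 × 22 = 484 ≡ 1 (mod 23))
For equation 3: M_3 = 161, 161 ≡ 5 (mod 13), inverse of 161 mod 13 is 8 (check: 5 × 8 = 40 ≡ 1 (mod 13))
Combine: x ≡ Σ r_i×M_i×(M_i⁻¹ mod m_i) = 4×299×3 + 0×91×22 + 3×161×8 = 3588 + 0 + 3864 = 7452
7452 mod 2093 = 1173
x ≡ 1173 (mod 2093)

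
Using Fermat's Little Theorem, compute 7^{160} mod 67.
47

By Fermat's Little Theorem, a^(p-1) ≡ 1 (mod p) for prime p and gcd(a, p) = 1
Here p = 67, so 7^66 ≡ 1 (mod 67)
We can reduce the exponent: 160 mod 66 = 28
So 7^160 ≡ 7^28 (mod 67)
Computing: 7^28 mod 67 = 47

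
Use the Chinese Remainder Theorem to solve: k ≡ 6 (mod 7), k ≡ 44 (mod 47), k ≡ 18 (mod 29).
279

Using the Chinese Remainder Theorem:
M = product of moduli = 9541
For equation 1: M_1 = 1363, 1363 ≡ 5 (mod 7), inverse of 1363 mod 7 is 3 (check: 5 × 3 = 15 ≡ 1 (mod 7))
For equation 2: M_2 = 203, 203 ≡ 15 (mod 47), inverse of 203 mod 47 is 22 (check: 15 × 22 = 330 ≡ 1 (mod 47))
For equation 3: M_3 = 329, 329 ≡ 10 (mod 29), inverse of 329 mod 29 is 3 (check: 10 × 3 = 30 ≡ 1 (mod 29))
Combine: k ≡ Σ r_i×M_i×(M_i⁻¹ mod m_i) = 6×1363×3 + 44×203×22 + 18×329×3 = 24534 + 196504 + 17766 = 238804
238804 mod 9541 = 279
k ≡ 279 (mod 9541)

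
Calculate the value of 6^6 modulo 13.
6 = 4 + 2 (binary 110). Repeated squaring mod 13: 6^1 ≡ 6; 6^2 ≡ 6² = 36 ≡ 10; 6^4 ≡ 10² = 100 ≡ 9. Multiply: 6^6 = 6^4 × 6^2 ≡ 9 × 10 (mod 13): 9 × 10 = 90 ≡ 12. So 6^6 ≡ 12 (mod 13).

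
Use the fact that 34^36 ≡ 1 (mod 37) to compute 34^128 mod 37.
By Fermat: 34^{36} ≡ 1 (mod 37). 128 = 3×36 + 20. So 34^{128} ≡ 34^{20} ≡ 9 (mod 37)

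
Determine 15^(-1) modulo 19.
15^(-1) ≡ 14 (mod 19). Verification: 15 × 14 = 210 ≡ 1 (mod 19)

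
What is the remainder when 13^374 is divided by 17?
Using Fermat: 13^{16} ≡ 1 (mod 17). 374 ≡ 6 (mod 16). So 13^{374} ≡ 13^{6} ≡ 16 (mod 17)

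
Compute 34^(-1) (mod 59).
33

Using Extended Euclidean Algorithm:
gcd(34, 59) = 1
Bezout coefficients: 34 × -26 + 59 × 15 = 1
So 34 × -26 ≡ 1 (mod 59)
The inverse is -26 mod 59 = 33
Verification: 34 × 33 = 1122 = 19 × 59 + 1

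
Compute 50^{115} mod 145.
10

Using successive squaring:
Binary expansion of 115: 1110011
Powers of 50 mod 145 (each is the square of the previous):
  50^1 ≡ 50 (mod 145)
  50^2 ≡ 50² = 2500 ≡ 35 (mod 145)
  50^4 ≡ 35² = 1225 ≡ 65 (mod 145)
  50^8 ≡ 65² = 4225 ≡ 20 (mod 145)
  50^16 ≡ 20² = 400 ≡ 110 (mod 145)
  50^32 ≡ 110² = 12100 ≡ 65 (mod 145)
  50^64 ≡ 65² = 4225 ≡ 20 (mod 145)
115 = 64 + 32 + 16 + 2 + 1, so 50^115 = 50^64 × 50^32 × 50^16 × 50^2 × 50^1 ≡ 20 × 65 × 110 × 35 × 50 (mod 145)
Multiplying step by step:
  20 × 65 = 1300 ≡ 140 (mod 145)
  140 × 110 = 15400 ≡ 30 (mod 145)
  30 × 35 = 1050 ≡ 35 (mod 145)
  35 × 50 = 1750 ≡ 10 (mod 145)
Result: 50^115 ≡ 10 (mod 145)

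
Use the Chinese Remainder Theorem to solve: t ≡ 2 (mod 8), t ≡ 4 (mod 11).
M = 8 × 11 = 88. M₁ = 11, y₁ ≡ 3 (mod 8). M₂ = 8, y₂ ≡ 7 (mod 11). t = 2×11×3 + 4×8×7 ≡ 26 (mod 88)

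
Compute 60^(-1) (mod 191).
60^(-1) ≡ 156 (mod 191). Verification: 60 × 156 = 9360 ≡ 1 (mod 191)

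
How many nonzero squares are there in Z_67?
For prime 67, there are (p-1)/2 = (67-1)/2 = 33 quadratic residues (excluding 0).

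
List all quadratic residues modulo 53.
QRs mod 53: {1, 4, 6, 7, 9, 10, 11, 13, 15, 16, 17, 24, 25, 28, 29, 36, 37, 38, 40, 42, 43, 44, 46, 47, 49, 52}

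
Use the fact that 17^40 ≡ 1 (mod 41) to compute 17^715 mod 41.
By Fermat: 17^{40} ≡ 1 (mod 41). 715 ≡ 35 (mod 40). So 17^{715} ≡ 17^{35} ≡ 38 (mod 41)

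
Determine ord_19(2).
Powers of 2 mod 19: 2^1≡2, 2^2≡4, 2^3≡8, 2^4≡16, 2^5≡13, 2^6≡7, 2^7≡14, 2^8≡9, 2^9≡18, 2^10≡17, 2^11≡15, 2^12≡11, 2^13≡3, 2^14≡6, 2^15≡12, 2^16≡5, 2^17≡10, 2^18≡1. Order = 18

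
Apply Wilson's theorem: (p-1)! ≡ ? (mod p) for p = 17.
By Wilson's theorem, (16)! ≡ -1 ≡ 16 (mod 17)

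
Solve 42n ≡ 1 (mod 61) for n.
42^(-1) ≡ 16 (mod 61). Verification: 42 × 16 = 672 ≡ 1 (mod 61)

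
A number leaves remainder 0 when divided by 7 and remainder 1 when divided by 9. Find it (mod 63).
M = 7 × 9 = 63. M₁ = 9, y₁ ≡ 4 (mod 7). M₂ = 7, y₂ ≡ 4 (mod 9). z = 0×9×4 + 1×7×4 ≡ 28 (mod 63)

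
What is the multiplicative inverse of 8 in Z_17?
15

Using Extended Euclidean Algorithm:
gcd(8, 17) = 1
Bezout coefficients: 8 × -2 + 17 × 1 = 1
So 8 × -2 ≡ 1 (mod 17)
The inverse is -2 mod 17 = 15
Verification: 8 × 15 = 120 = 7 × 17 + 1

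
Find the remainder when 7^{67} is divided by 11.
By Fermat: 7^{10} ≡ 1 (mod 11). 67 = 6×10 + 7. So 7^{67} ≡ 7^{7} ≡ 6 (mod 11)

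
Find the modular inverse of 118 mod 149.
118^(-1) ≡ 24 (mod 149). Verification: 118 × 24 = 2832 ≡ 1 (mod 149)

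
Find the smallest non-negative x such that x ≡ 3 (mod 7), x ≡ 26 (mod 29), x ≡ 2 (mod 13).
171

Using the Chinese Remainder Theorem:
M = product of moduli = 2639
For equation 1: M_1 = 377, 377 ≡ 6 (mod 7), inverse of 377 mod 7 is 6 (check: 6 × 6 = 36 ≡ 1 (mod 7))
For equation 2: M_2 = 91, 91 ≡ 4 (mod 29), inverse of 91 mod 29 is 22 (check: 4 × 22 = 88 ≡ 1 (mod 29))
For equation 3: M_3 = 203, 203 ≡ 8 (mod 13), inverse of 203 mod 13 is 5 (check: 8 × 5 = 40 ≡ 1 (mod 13))
Combine: x ≡ Σ r_i×M_i×(M_i⁻¹ mod m_i) = 3×377×6 + 26×91×22 + 2×203×5 = 6786 + 52052 + 2030 = 60868
60868 mod 2639 = 171
x ≡ 171 (mod 2639)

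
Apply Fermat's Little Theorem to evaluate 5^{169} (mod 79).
23

By Fermat's Little Theorem, a^(p-1) ≡ 1 (mod p) for prime p and gcd(a, p) = 1
Here p = 79, so 5^78 ≡ 1 (mod 79)
We can reduce the exponent: 169 mod 78 = 13
So 5^169 ≡ 5^13 (mod 79)
Computing: 5^13 mod 79 = 23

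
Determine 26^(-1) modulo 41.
26^(-1) ≡ 30 (mod 41). Verification: 26 × 30 = 780 ≡ 1 (mod 41)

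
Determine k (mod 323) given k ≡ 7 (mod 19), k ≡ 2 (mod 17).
121

Using the Chinese Remainder Theorem:
M = product of moduli = 323
For equation 1: M_1 = 17, 17 ≡ 17 (mod 19), inverse of 17 mod 19 is 9 (check: 17 × 9 = 153 ≡ 1 (mod 19))
For equation 2: M_2 = 19, 19 ≡ 2 (mod 17), inverse of 19 mod 17 is 9 (check: 2 × 9 = 18 ≡ 1 (mod 17))
Combine: k ≡ Σ r_i×M_i×(M_i⁻¹ mod m_i) = 7×17×9 + 2×19×9 = 1071 + 342 = 1413
1413 mod 323 = 121
k ≡ 121 (mod 323)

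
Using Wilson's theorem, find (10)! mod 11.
By Wilson's theorem, (10)! ≡ -1 ≡ 10 (mod 11)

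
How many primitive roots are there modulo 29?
12

The number of primitive roots modulo p is φ(p-1) = φ(28)
φ(28) = 12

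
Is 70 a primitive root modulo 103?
p - 1 = 102 has prime divisors 2, 3, 17. Check 70^(102/q) mod 103 for each: 70^(102/2) = 70^51 ≡ 102, 70^(102/3) = 70^34 ≡ 56, 70^(102/17) = 70^6 ≡ 100 (mod 103). None of these is 1, so 70 has order 102 = φ(103), so it is a primitive root mod 103.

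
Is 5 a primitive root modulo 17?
p - 1 = 16 has prime divisors 2. Check 5^(16/q) mod 17 for each: 5^(16/2) = 5^8 ≡ 16 (mod 17). None of these is 1, so 5 has order 16 = φ(17), so it is a primitive root mod 17.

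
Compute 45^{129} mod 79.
10

Using successive squaring:
Binary expansion of 129: 10000001
Powers of 45 mod 79 (each is the square of the previous):
  45^1 ≡ 45 (mod 79)
  45^2 ≡ 45² = 2025 ≡ 50 (mod 79)
  45^4 ≡ 50² = 2500 ≡ 51 (mod 79)
  45^8 ≡ 51² = 2601 ≡ 73 (mod 79)
  45^16 ≡ 73² = 5329 ≡ 36 (mod 79)
  45^32 ≡ 36² = 1296 ≡ 32 (mod 79)
  45^64 ≡ 32² = 1024 ≡ 76 (mod 79)
  45^128 ≡ 76² = 5776 ≡ 9 (mod 79)
129 = 128 + 1, so 45^129 = 45^128 × 45^1 ≡ 9 × 45 (mod 79)
Multiplying step by step:
  9 × 45 = 405 ≡ 10 (mod 79)
Result: 45^129 ≡ 10 (mod 79)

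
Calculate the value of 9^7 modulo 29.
7 = 4 + 2 + 1 (binary 111). Repeated squaring mod 29: 9^1 ≡ 9; 9^2 ≡ 9² = 81 ≡ 23; 9^4 ≡ 23² = 529 ≡ 7. Multiply: 9^7 = 9^4 × 9^2 × 9^1 ≡ 7 × 23 × 9 (mod 29): 7 × 23 = 161 ≡ 16; 16 × 9 = 144 ≡ 28. So 9^7 ≡ 28 (mod 29).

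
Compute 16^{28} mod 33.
4

Using successive squaring:
Binary expansion of 28: 11100
Powers of 16 mod 33 (each is the square of the previous):
  16^1 ≡ 16 (mod 33)
  16^2 ≡ 16² = 256 ≡ 25 (mod 33)
  16^4 ≡ 25² = 625 ≡ 31 (mod 33)
  16^8 ≡ 31² = 961 ≡ 4 (mod 33)
  16^16 ≡ 4² = 16 ≡ 16 (mod 33)
28 = 16 + 8 + 4, so 16^28 = 16^16 × 16^8 × 16^4 ≡ 16 × 4 × 31 (mod 33)
Multiplying step by step:
  16 × 4 = 64 ≡ 31 (mod 33)
  31 × 31 = 961 ≡ 4 (mod 33)
Result: 16^28 ≡ 4 (mod 33)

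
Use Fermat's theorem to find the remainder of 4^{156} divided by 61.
9

By Fermat's Little Theorem, a^(p-1) ≡ 1 (mod p) for prime p and gcd(a, p) = 1
Here p = 61, so 4^60 ≡ 1 (mod 61)
We can reduce the exponent: 156 mod 60 = 36
So 4^156 ≡ 4^36 (mod 61)
Computing: 4^36 mod 61 = 9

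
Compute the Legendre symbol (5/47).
(5/47) = 5^{23} mod 47 = -1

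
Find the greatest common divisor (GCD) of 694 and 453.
1

Using the Euclidean algorithm:
694 = 1 × 453 + 241
453 = 1 × 241 + 212
241 = 1 × 212 + 29
212 = 7 × 29 + 9
29 = 3 × 9 + 2
9 = 4 × 2 + 1
2 = 2 × 1 + 0

GCD(694, 453) = 1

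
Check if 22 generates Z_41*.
p - 1 = 40 has prime divisors 2, 5. Check 22^(40/q) mod 41 for each: 22^(40/2) = 22^20 ≡ 40, 22^(40/5) = 22^8 ≡ 37 (mod 41). None of these is 1, so 22 has order 40 = φ(41), so it is a primitive root mod 41.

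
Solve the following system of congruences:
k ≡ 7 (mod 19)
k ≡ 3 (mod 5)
83

Using the Chinese Remainder Theorem:
M = product of moduli = 95
For equation 1: M_1 = 5, 5 ≡ 5 (mod 19), inverse of 5 mod 19 is 4 (check: 5 × 4 = 20 ≡ 1 (mod 19))
For equation 2: M_2 = 19, 19 ≡ 4 (mod 5), inverse of 19 mod 5 is 4 (check: 4 × 4 = 16 ≡ 1 (mod 5))
Combine: k ≡ Σ r_i×M_i×(M_i⁻¹ mod m_i) = 7×5×4 + 3×19×4 = 140 + 228 = 368
368 mod 95 = 83
k ≡ 83 (mod 95)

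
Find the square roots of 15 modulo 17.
The square roots of 15 mod 17 are 7 and 10. Verify: 7² = 49 ≡ 15 (mod 17)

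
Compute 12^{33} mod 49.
6

Using successive squaring:
Binary expansion of 33: 100001
Powers of 12 mod 49 (each is the square of the previous):
  12^1 ≡ 12 (mod 49)
  12^2 ≡ 12² = 144 ≡ 46 (mod 49)
  12^4 ≡ 46² = 2116 ≡ 9 (mod 49)
  12^8 ≡ 9² = 81 ≡ 32 (mod 49)
  12^16 ≡ 32² = 1024 ≡ 44 (mod 49)
  12^32 ≡ 44² = 1936 ≡ 25 (mod 49)
33 = 32 + 1, so 12^33 = 12^32 × 12^1 ≡ 25 × 12 (mod 49)
Multiplying step by step:
  25 × 12 = 300 ≡ 6 (mod 49)
Result: 12^33 ≡ 6 (mod 49)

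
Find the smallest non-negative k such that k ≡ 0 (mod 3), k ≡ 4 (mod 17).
21

Using the Chinese Remainder Theorem:
M = product of moduli = 51
For equation 1: M_1 = 17, 17 ≡ 2 (mod 3), inverse of 17 mod 3 is 2 (check: 2 × 2 = 4 ≡ 1 (mod 3))
For equation 2: M_2 = 3, 3 ≡ 3 (mod 17), inverse of 3 mod 17 is 6 (check: 3 × 6 = 18 ≡ 1 (mod 17))
Combine: k ≡ Σ r_i×M_i×(M_i⁻¹ mod m_i) = 0×17×2 + 4×3×6 = 0 + 72 = 72
72 mod 51 = 21
k ≡ 21 (mod 51)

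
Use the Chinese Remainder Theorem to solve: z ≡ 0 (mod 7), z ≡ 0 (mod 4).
M = 7 × 4 = 28. M₁ = 4, y₁ ≡ 2 (mod 7). M₂ = 7, y₂ ≡ 3 (mod 4). z = 0×4×2 + 0×7×3 ≡ 0 (mod 28)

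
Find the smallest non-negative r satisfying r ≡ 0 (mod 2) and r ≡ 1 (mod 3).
M = 2 × 3 = 6. M₁ = 3, y₁ ≡ 1 (mod 2). M₂ = 2, y₂ ≡ 2 (mod 3). r = 0×3×1 + 1×2×2 ≡ 4 (mod 6)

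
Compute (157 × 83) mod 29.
10

(157 × 83) = 13031
13031 mod 29 = 10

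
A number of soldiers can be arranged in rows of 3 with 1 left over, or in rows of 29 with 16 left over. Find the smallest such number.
M = 3 × 29 = 87. M₁ = 29, y₁ ≡ 2 (mod 3). M₂ = 3, y₂ ≡ 10 (mod 29). r = 1×29×2 + 16×3×10 ≡ 16 (mod 87). The smallest positive such number is 16.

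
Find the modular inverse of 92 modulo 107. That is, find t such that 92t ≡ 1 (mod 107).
57

Using Extended Euclidean Algorithm:
gcd(92, 107) = 1
Bezout coefficients: 92 × -50 + 107 × 43 = 1
So 92 × -50 ≡ 1 (mod 107)
The inverse is -50 mod 107 = 57
Verification: 92 × 57 = 5244 = 49 × 107 + 1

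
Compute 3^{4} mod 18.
9

Using successive squaring:
Binary expansion of 4: 100
Powers of 3 mod 18 (each is the square of the previous):
  3^1 ≡ 3 (mod 18)
  3^2 ≡ 3² = 9 ≡ 9 (mod 18)
  3^4 ≡ 9² = 81 ≡ 9 (mod 18)
4 is a power of 2, so 3^4 is the last square: ≡ 9 (mod 18)
Result: 3^4 ≡ 9 (mod 18)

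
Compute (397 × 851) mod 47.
11

(397 × 851) = 337847
337847 mod 47 = 11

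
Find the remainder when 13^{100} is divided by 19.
By Fermat: 13^{18} ≡ 1 (mod 19). 100 = 5×18 + 10. So 13^{100} ≡ 13^{10} ≡ 6 (mod 19)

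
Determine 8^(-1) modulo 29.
8^(-1) ≡ 11 (mod 29). Verification: 8 × 11 = 88 ≡ 1 (mod 29)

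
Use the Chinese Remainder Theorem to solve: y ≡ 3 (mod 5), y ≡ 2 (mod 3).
M = 5 × 3 = 15. M₁ = 3, y₁ ≡ 2 (mod 5). M₂ = 5, y₂ ≡ 2 (mod 3). y = 3×3×2 + 2×5×2 ≡ 8 (mod 15)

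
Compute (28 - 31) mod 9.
6

(28 - 31) = -3
-3 mod 9 = 6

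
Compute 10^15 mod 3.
Using Fermat: 10^{2} ≡ 1 (mod 3). 15 ≡ 1 (mod 2). So 10^{15} ≡ 10^{1} ≡ 1 (mod 3)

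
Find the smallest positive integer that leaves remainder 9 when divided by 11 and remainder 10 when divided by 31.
M = 11 × 31 = 341. M₁ = 31, y₁ ≡ 5 (mod 11). M₂ = 11, y₂ ≡ 17 (mod 31). y = 9×31×5 + 10×11×17 ≡ 196 (mod 341). The smallest positive such number is 196.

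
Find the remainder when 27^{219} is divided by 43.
By Fermat: 27^{42} ≡ 1 (mod 43). 219 = 5×42 + 9. So 27^{219} ≡ 27^{9} ≡ 2 (mod 43)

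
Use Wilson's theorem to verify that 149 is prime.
(148)! mod 149 = 148. Since this equals -1 (mod 149), Wilson confirms 149 is prime.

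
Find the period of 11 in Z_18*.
Powers of 11 mod 18: 11^1≡11, 11^2≡13, 11^3≡17, 11^4≡7, 11^5≡5, 11^6≡1. Order = 6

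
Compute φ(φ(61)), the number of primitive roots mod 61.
Number of primitive roots mod 61 = φ(60) = 16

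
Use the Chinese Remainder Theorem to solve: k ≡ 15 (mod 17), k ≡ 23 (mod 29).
168

Using the Chinese Remainder Theorem:
M = product of moduli = 493
For equation 1: M_1 = 29, 29 ≡ 12 (mod 17), inverse of 29 mod 17 is 10 (check: 12 × 10 = 120 ≡ 1 (mod 17))
For equation 2: M_2 = 17, 17 ≡ 17 (mod 29), inverse of 17 mod 29 is 12 (check: 17 × 12 = 204 ≡ 1 (mod 29))
Combine: k ≡ Σ r_i×M_i×(M_i⁻¹ mod m_i) = 15×29×10 + 23×17×12 = 4350 + 4692 = 9042
9042 mod 493 = 168
k ≡ 168 (mod 493)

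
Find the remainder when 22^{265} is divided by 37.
By Fermat: 22^{36} ≡ 1 (mod 37). 265 = 7×36 + 13. So 22^{265} ≡ 22^{13} ≡ 17 (mod 37)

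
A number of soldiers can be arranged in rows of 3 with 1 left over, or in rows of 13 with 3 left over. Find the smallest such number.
M = 3 × 13 = 39. M₁ = 13, y₁ ≡ 1 (mod 3). M₂ = 3, y₂ ≡ 9 (mod 13). z = 1×13×1 + 3×3×9 ≡ 16 (mod 39). The smallest positive such number is 16.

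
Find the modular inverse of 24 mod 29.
24^(-1) ≡ 23 (mod 29). Verification: 24 × 23 = 552 ≡ 1 (mod 29)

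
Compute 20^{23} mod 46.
20

Using successive squaring:
Binary expansion of 23: 10111
Powers of 20 mod 46 (each is the square of the previous):
  20^1 ≡ 20 (mod 46)
  20^2 ≡ 20² = 400 ≡ 32 (mod 46)
  20^4 ≡ 32² = 1024 ≡ 12 (mod 46)
  20^8 ≡ 12² = 144 ≡ 6 (mod 46)
  20^16 ≡ 6² = 36 ≡ 36 (mod 46)
23 = 16 + 4 + 2 + 1, so 20^23 = 20^16 × 20^4 × 20^2 × 20^1 ≡ 36 × 12 × 32 × 20 (mod 46)
Multiplying step by step:
  36 × 12 = 432 ≡ 18 (mod 46)
  18 × 32 = 576 ≡ 24 (mod 46)
  24 × 20 = 480 ≡ 20 (mod 46)
Result: 20^23 ≡ 20 (mod 46)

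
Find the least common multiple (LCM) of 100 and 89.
8900

First find GCD(100, 89) using the Euclidean algorithm:
100 = 1 × 89 + 11
89 = 8 × 11 + 1
11 = 11 × 1 + 0
GCD(100, 89) = 1

LCM formula: LCM(a, b) = (a × b) / GCD(a, b)
LCM(100, 89) = (100 × 89) / 1
LCM(100, 89) = 8900 / 1
LCM(100, 89) = 8900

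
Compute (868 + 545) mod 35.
13

(868 + 545) = 1413
1413 mod 35 = 13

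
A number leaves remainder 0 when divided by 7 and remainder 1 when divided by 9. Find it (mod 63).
M = 7 × 9 = 63. M₁ = 9, y₁ ≡ 4 (mod 7). M₂ = 7, y₂ ≡ 4 (mod 9). z = 0×9×4 + 1×7×4 ≡ 28 (mod 63)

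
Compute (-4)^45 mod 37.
Using Fermat: (-4)^{36} ≡ 1 (mod 37). 45 ≡ 9 (mod 36). So (-4)^{45} ≡ (-4)^{9} ≡ 1 (mod 37)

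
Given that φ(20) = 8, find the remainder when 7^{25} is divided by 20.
By Euler: 7^{8} ≡ 1 (mod 20) since gcd(7, 20) = 1. 25 = 3×8 + 1. So 7^{25} ≡ 7^{1} ≡ 7 (mod 20)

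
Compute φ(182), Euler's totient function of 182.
72

Prime factorization: 182 = 2 × 7 × 13
Using the formula φ(n) = n × Π(1 - 1/p) for each prime factor p:
φ(182) = 182 × (1 - 1/2) × (1 - 1/7) × (1 - 1/13)
φ(182) = 72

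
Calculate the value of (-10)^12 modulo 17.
Using repeated squaring. (-10) ≡ 7 (mod 17). 12 = 8 + 4 (binary 1100). Repeated squaring mod 17: 7^1 ≡ 7; 7^2 ≡ 7² = 49 ≡ 15; 7^4 ≡ 15² = 225 ≡ 4; 7^8 ≡ 4² = 16 ≡ 16. Multiply: (-10)^12 ≡ 7^8 × 7^4 ≡ 16 × 4 (mod 17): 16 × 4 = 64 ≡ 13. So (-10)^12 ≡ 13 (mod 17).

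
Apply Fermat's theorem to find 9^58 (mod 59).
By Fermat's Little Theorem, 9^{58} ≡ 1 (mod 59) since 59 is prime and gcd(9, 59) = 1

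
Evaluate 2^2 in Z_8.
2 = 2 (binary 10). Repeated squaring mod 8: 2^1 ≡ 2; 2^2 ≡ 2² = 4 ≡ 4. So 2^2 ≡ 4 (mod 8).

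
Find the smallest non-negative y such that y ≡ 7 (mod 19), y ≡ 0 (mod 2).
26

Using the Chinese Remainder Theorem:
M = product of moduli = 38
For equation 1: M_1 = 2, 2 ≡ 2 (mod 19), inverse of 2 mod 19 is 10 (check: 2 × 10 = 20 ≡ 1 (mod 19))
For equation 2: M_2 = 19, 19 ≡ 1 (mod 2), inverse of 19 mod 2 is 1 (check: 1 × 1 = 1 ≡ 1 (mod 2))
Combine: y ≡ Σ r_i×M_i×(M_i⁻¹ mod m_i) = 7×2×10 + 0×19×1 = 140 + 0 = 140
140 mod 38 = 26
y ≡ 26 (mod 38)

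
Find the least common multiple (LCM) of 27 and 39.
351

First find GCD(27, 39) using the Euclidean algorithm:
27 = 0 × 39 + 27
39 = 1 × 27 + 12
27 = 2 × 12 + 3
12 = 4 × 3 + 0
GCD(27, 39) = 3

LCM formula: LCM(a, b) = (a × b) / GCD(a, b)
LCM(27, 39) = (27 × 39) / 3
LCM(27, 39) = 1053 / 3
LCM(27, 39) = 351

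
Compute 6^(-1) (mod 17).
3

Using Extended Euclidean Algorithm:
gcd(6, 17) = 1
Bezout coefficients: 6 × 3 + 17 × -1 = 1
So 6 × 3 ≡ 1 (mod 17)
The inverse is 3 mod 17 = 3
Verification: 6 × 3 = 18 = 1 × 17 + 1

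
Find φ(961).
930

Prime factorization: 961 = 31^2
Using the formula φ(n) = n × Π(1 - 1/p) for each prime factor p:
φ(961) = 961 × (1 - 1/31)
φ(961) = 930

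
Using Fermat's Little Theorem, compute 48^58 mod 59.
By Fermat's Little Theorem, 48^{58} ≡ 1 (mod 59) since 59 is prime and gcd(48, 59) = 1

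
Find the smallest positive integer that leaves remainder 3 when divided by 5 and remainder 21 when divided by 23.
M = 5 × 23 = 115. M₁ = 23, y₁ ≡ 2 (mod 5). M₂ = 5, y₂ ≡ 14 (mod 23). n = 3×23×2 + 21×5×14 ≡ 113 (mod 115). The smallest positive such number is 113.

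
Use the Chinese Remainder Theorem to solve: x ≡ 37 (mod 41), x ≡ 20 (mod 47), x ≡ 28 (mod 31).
3686

Using the Chinese Remainder Theorem:
M = product of moduli = 59737
For equation 1: M_1 = 1457, 1457 ≡ 22 (mod 41), inverse of 1457 mod 41 is 28 (check: 22 × 28 = 616 ≡ 1 (mod 41))
For equation 2: M_2 = 1271, 1271 ≡ 2 (mod 47), inverse of 1271 mod 47 is 24 (check: 2 × 24 = 48 ≡ 1 (mod 47))
For equation 3: M_3 = 1927, 1927 ≡ 5 (mod 31), inverse of 1927 mod 31 is 25 (check: 5 × 25 = 125 ≡ 1 (mod 31))
Combine: x ≡ Σ r_i×M_i×(M_i⁻¹ mod m_i) = 37×1457×28 + 20×1271×24 + 28×1927×25 = 1509452 + 610080 + 1348900 = 3468432
3468432 mod 59737 = 3686
x ≡ 3686 (mod 59737)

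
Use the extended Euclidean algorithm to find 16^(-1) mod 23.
Extended GCD: 16(-10) + 23(7) = 1. So 16^(-1) ≡ 13 ≡ 13 (mod 23). Verify: 16 × 13 = 208 ≡ 1 (mod 23)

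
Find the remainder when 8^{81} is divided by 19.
By Fermat: 8^{18} ≡ 1 (mod 19). 81 = 4×18 + 9. So 8^{81} ≡ 8^{9} ≡ 18 (mod 19)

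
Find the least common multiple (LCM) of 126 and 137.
17262

First find GCD(126, 137) using the Euclidean algorithm:
126 = 0 × 137 + 126
137 = 1 × 126 + 11
126 = 11 × 11 + 5
11 = 2 × 5 + 1
5 = 5 × 1 + 0
GCD(126, 137) = 1

LCM formula: LCM(a, b) = (a × b) / GCD(a, b)
LCM(126, 137) = (126 × 137) / 1
LCM(126, 137) = 17262 / 1
LCM(126, 137) = 17262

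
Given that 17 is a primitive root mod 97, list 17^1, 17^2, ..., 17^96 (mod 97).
g^1, g^2, ..., g^{96} mod 97: {17, 95, 63, 4, 68, 89, 58, 16, 78, 65, 38, 64, 21, 66, 55, 62, 84, 70, 26, 54, 45, 86, 7, 22, 83, 53, 28, 88, 41, 18, 15, 61, 67, 72, 60, 50, 74, 94, 46, 6, 5, 85, 87, 24, 20, 49, 57, 96, 80, 2, 34, 93, 29, 8, 39, 81, 19, 32, 59, 33, 76, 31, 42, 35, 13, 27, 71, 43, 52, 11, 90, 75, 14, 44, 69, 9, 56, 79, 82, 36, 30, 25, 37, 47, 23, 3, 51, 91, 92, 12, 10, 73, 77, 48, 40, 1}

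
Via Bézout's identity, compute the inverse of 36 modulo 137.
Extended GCD: 36(-19) + 137(5) = 1. So 36^(-1) ≡ 118 ≡ 118 (mod 137). Verify: 36 × 118 = 4248 ≡ 1 (mod 137)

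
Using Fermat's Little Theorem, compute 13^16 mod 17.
By Fermat's Little Theorem, 13^{16} ≡ 1 (mod 17) since 17 is prime and gcd(13, 17) = 1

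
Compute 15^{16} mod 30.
15

Using successive squaring:
Binary expansion of 16: 10000
Powers of 15 mod 30 (each is the square of the previous):
  15^1 ≡ 15 (mod 30)
  15^2 ≡ 15² = 225 ≡ 15 (mod 30)
  15^4 ≡ 15² = 225 ≡ 15 (mod 30)
  15^8 ≡ 15² = 225 ≡ 15 (mod 30)
  15^16 ≡ 15² = 225 ≡ 15 (mod 30)
16 is a power of 2, so 15^16 is the last square: ≡ 15 (mod 30)
Result: 15^16 ≡ 15 (mod 30)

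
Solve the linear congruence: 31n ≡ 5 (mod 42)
11

Since gcd(31, 42) = 1 divides 5, a solution exists.
Multiply both sides by the inverse of 31 mod 42:
  31^(-1) mod 42 = 19
  x ≡ 19 × 5 ≡ 95 ≡ 11 (mod 42)
Verification: 31 × 11 = 341 = 8 × 42 + 5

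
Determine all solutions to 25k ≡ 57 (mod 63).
30

Since gcd(25, 63) = 1 divides 57, a solution exists.
Multiply both sides by the inverse of 25 mod 63:
  25^(-1) mod 63 = 58
  x ≡ 58 × 57 ≡ 3306 ≡ 30 (mod 63)
Verification: 25 × 30 = 750 = 11 × 63 + 57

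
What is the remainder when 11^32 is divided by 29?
Using Fermat: 11^{28} ≡ 1 (mod 29). 32 ≡ 4 (mod 28). So 11^{32} ≡ 11^{4} ≡ 25 (mod 29)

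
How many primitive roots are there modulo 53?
24

The number of primitive roots modulo p is φ(p-1) = φ(52)
φ(52) = 24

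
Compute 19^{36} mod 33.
25

Using successive squaring:
Binary expansion of 36: 100100
Powers of 19 mod 33 (each is the square of the previous):
  19^1 ≡ 19 (mod 33)
  19^2 ≡ 19² = 361 ≡ 31 (mod 33)
  19^4 ≡ 31² = 961 ≡ 4 (mod 33)
  19^8 ≡ 4² = 16 ≡ 16 (mod 33)
  19^16 ≡ 16² = 256 ≡ 25 (mod 33)
  19^32 ≡ 25² = 625 ≡ 31 (mod 33)
36 = 32 + 4, so 19^36 = 19^32 × 19^4 ≡ 31 × 4 (mod 33)
Multiplying step by step:
  31 × 4 = 124 ≡ 25 (mod 33)
Result: 19^36 ≡ 25 (mod 33)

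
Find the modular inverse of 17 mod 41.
17^(-1) ≡ 29 (mod 41). Verification: 17 × 29 = 493 ≡ 1 (mod 41)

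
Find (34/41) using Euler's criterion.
(34/41) = 34^{20} mod 41 = -1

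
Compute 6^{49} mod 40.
16

Using successive squaring:
Binary expansion of 49: 110001
Powers of 6 mod 40 (each is the square of the previous):
  6^1 ≡ 6 (mod 40)
  6^2 ≡ 6² = 36 ≡ 36 (mod 40)
  6^4 ≡ 36² = 1296 ≡ 16 (mod 40)
  6^8 ≡ 16² = 256 ≡ 16 (mod 40)
  6^16 ≡ 16² = 256 ≡ 16 (mod 40)
  6^32 ≡ 16² = 256 ≡ 16 (mod 40)
49 = 32 + 16 + 1, so 6^49 = 6^32 × 6^16 × 6^1 ≡ 16 × 16 × 6 (mod 40)
Multiplying step by step:
  16 × 16 = 256 ≡ 16 (mod 40)
  16 × 6 = 96 ≡ 16 (mod 40)
Result: 6^49 ≡ 16 (mod 40)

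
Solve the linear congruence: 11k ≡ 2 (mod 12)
10

Since gcd(11, 12) = 1 divides 2, a solution exists.
Multiply both sides by the inverse of 11 mod 12:
  11^(-1) mod 12 = 11
  x ≡ 11 × 2 ≡ 22 ≡ 10 (mod 12)
Verification: 11 × 10 = 110 = 9 × 12 + 2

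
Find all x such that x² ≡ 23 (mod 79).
The square roots of 23 mod 79 are 55 and 24. Verify: 55² = 3025 ≡ 23 (mod 79)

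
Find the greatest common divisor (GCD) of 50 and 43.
1

Using the Euclidean algorithm:
50 = 1 × 43 + 7
43 = 6 × 7 + 1
7 = 7 × 1 + 0

GCD(50, 43) = 1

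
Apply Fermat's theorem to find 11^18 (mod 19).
By Fermat's Little Theorem, 11^{18} ≡ 1 (mod 19) since 19 is prime and gcd(11, 19) = 1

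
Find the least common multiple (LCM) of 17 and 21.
357

First find GCD(17, 21) using the Euclidean algorithm:
17 = 0 × 21 + 17
21 = 1 × 17 + 4
17 = 4 × 4 + 1
4 = 4 × 1 + 0
GCD(17, 21) = 1

LCM formula: LCM(a, b) = (a × b) / GCD(a, b)
LCM(17, 21) = (17 × 21) / 1
LCM(17, 21) = 357 / 1
LCM(17, 21) = 357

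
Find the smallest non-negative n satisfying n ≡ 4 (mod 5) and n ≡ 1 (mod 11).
M = 5 × 11 = 55. M₁ = 11, y₁ ≡ 1 (mod 5). M₂ = 5, y₂ ≡ 9 (mod 11). n = 4×11×1 + 1×5×9 ≡ 34 (mod 55)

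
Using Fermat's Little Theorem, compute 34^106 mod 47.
By Fermat: 34^{46} ≡ 1 (mod 47). 106 = 2×46 + 14. So 34^{106} ≡ 34^{14} ≡ 17 (mod 47)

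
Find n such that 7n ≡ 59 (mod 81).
20

Since gcd(7, 81) = 1 divides 59, a solution exists.
Multiply both sides by the inverse of 7 mod 81:
  7^(-1) mod 81 = 58
  x ≡ 58 × 59 ≡ 3422 ≡ 20 (mod 81)
Verification: 7 × 20 = 140 = 1 × 81 + 59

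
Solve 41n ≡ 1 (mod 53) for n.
41^(-1) ≡ 22 (mod 53). Verification: 41 × 22 = 902 ≡ 1 (mod 53)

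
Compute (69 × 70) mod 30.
0

(69 × 70) = 4830
4830 mod 30 = 0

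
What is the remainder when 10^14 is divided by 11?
Using Fermat: 10^{10} ≡ 1 (mod 11). 14 ≡ 4 (mod 10). So 10^{14} ≡ 10^{4} ≡ 1 (mod 11)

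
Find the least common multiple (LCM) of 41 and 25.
1025

First find GCD(41, 25) using the Euclidean algorithm:
41 = 1 × 25 + 16
25 = 1 × 16 + 9
16 = 1 × 9 + 7
9 = 1 × 7 + 2
7 = 3 × 2 + 1
2 = 2 × 1 + 0
GCD(41, 25) = 1

LCM formula: LCM(a, b) = (a × b) / GCD(a, b)
LCM(41, 25) = (41 × 25) / 1
LCM(41, 25) = 1025 / 1
LCM(41, 25) = 1025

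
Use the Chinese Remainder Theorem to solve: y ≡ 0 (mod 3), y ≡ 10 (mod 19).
48

Using the Chinese Remainder Theorem:
M = product of moduli = 57
For equation 1: M_1 = 19, 19 ≡ 1 (mod 3), inverse of 19 mod 3 is 1 (check: 1 × 1 = 1 ≡ 1 (mod 3))
For equation 2: M_2 = 3, 3 ≡ 3 (mod 19), inverse of 3 mod 19 is 13 (check: 3 × 13 = 39 ≡ 1 (mod 19))
Combine: y ≡ Σ r_i×M_i×(M_i⁻¹ mod m_i) = 0×19×1 + 10×3×13 = 0 + 390 = 390
390 mod 57 = 48
y ≡ 48 (mod 57)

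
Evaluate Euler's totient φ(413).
348

Prime factorization: 413 = 7 × 59
Using the formula φ(n) = n × Π(1 - 1/p) for each prime factor p:
φ(413) = 413 × (1 - 1/7) × (1 - 1/59)
φ(413) = 348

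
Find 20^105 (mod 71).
Using Fermat: 20^{70} ≡ 1 (mod 71). 105 ≡ 35 (mod 70). So 20^{105} ≡ 20^{35} ≡ 1 (mod 71)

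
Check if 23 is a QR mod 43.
By Euler's criterion: 23^{21} ≡ 1 (mod 43). Since this equals 1, 23 is a QR.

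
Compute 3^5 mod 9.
5 = 4 + 1 (binary 101). Repeated squaring mod 9: 3^1 ≡ 3; 3^2 ≡ 3² = 9 ≡ 0; 3^4 ≡ 0² = 0 ≡ 0. Multiply: 3^5 = 3^4 × 3^1 ≡ 0 × 3 (mod 9): 0 × 3 = 0 ≡ 0. So 3^5 ≡ 0 (mod 9).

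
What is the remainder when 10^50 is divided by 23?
Using Fermat: 10^{22} ≡ 1 (mod 23). 50 ≡ 6 (mod 22). So 10^{50} ≡ 10^{6} ≡ 6 (mod 23)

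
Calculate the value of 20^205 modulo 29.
Using Fermat: 20^{28} ≡ 1 (mod 29). 205 ≡ 9 (mod 28). So 20^{205} ≡ 20^{9} ≡ 23 (mod 29)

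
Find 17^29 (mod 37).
Using repeated squaring. 29 = 16 + 8 + 4 + 1 (binary 11101). Repeated squaring mod 37: 17^1 ≡ 17; 17^2 ≡ 17² = 289 ≡ 30; 17^4 ≡ 30² = 900 ≡ 12; 17^8 ≡ 12² = 144 ≡ 33; 17^16 ≡ 33² = 1089 ≡ 16. Multiply: 17^29 = 17^16 × 17^8 × 17^4 × 17^1 ≡ 16 × 33 × 12 × 17 (mod 37): 16 × 33 = 528 ≡ 10; 10 × 12 = 120 ≡ 9; 9 × 17 = 153 ≡ 5. So 17^29 ≡ 5 (mod 37).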